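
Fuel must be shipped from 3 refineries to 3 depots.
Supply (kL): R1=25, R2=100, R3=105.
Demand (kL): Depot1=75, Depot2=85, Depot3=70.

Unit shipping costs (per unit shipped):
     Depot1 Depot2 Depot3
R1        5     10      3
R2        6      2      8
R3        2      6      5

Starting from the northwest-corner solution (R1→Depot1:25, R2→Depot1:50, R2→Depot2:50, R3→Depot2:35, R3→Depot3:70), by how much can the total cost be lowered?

420

Current plan cost = 25·5 + 50·6 + 50·2 + 35·6 + 70·5 = 1085.
Optimal plan:
  R1–Depot3: 25 kL
  R2–Depot2: 85 kL
  R2–Depot3: 15 kL
  R3–Depot1: 75 kL
  R3–Depot3: 30 kL
Optimal cost = 665.
Saving = 1085 − 665 = 420.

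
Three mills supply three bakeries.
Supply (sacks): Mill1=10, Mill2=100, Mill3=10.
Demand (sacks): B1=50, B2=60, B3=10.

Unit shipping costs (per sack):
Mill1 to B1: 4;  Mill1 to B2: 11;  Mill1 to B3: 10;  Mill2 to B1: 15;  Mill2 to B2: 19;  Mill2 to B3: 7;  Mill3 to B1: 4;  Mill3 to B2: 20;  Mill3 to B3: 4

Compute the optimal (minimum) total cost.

1740

One minimum-cost allocation:
  Mill1->B1: 10 sacks
  Mill2->B1: 30 sacks
  Mill2->B2: 60 sacks
  Mill2->B3: 10 sacks
  Mill3->B1: 10 sacks
Total cost = 1740.
(Supply check: Mill1 ships 10; Mill2 ships 100; Mill3 ships 10.)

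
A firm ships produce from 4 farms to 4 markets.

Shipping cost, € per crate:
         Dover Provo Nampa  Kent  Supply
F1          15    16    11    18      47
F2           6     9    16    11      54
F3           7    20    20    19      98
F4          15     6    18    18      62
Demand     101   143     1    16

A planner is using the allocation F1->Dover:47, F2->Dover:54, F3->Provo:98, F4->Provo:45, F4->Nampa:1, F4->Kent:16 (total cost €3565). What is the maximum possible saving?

Current plan cost = 47·15 + 54·6 + 98·20 + 45·6 + 1·18 + 16·18 = €3565.
Optimal plan:
  F1–Provo: 46 × €16 = €736
  F1–Nampa: 1 × €11 = €11
  F2–Dover: 3 × €6 = €18
  F2–Provo: 35 × €9 = €315
  F2–Kent: 16 × €11 = €176
  F3–Dover: 98 × €7 = €686
  F4–Provo: 62 × €6 = €372
Optimal cost = €2314.
Saving = 3565 − 2314 = €1251.

1251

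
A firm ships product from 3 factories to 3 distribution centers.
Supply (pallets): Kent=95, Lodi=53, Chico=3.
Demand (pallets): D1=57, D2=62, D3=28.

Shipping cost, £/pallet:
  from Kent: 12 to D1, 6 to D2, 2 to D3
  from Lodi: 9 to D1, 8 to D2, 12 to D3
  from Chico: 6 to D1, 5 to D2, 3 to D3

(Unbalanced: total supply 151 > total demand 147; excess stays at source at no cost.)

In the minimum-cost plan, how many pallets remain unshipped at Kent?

4

An optimal plan:
  Kent–D1: 1 pallets
  Kent–D2: 62 pallets
  Kent–D3: 28 pallets
  Lodi–D1: 53 pallets
  Chico–D1: 3 pallets
Total cost = £935.
Kent ships 91 of its 95, leaving 4.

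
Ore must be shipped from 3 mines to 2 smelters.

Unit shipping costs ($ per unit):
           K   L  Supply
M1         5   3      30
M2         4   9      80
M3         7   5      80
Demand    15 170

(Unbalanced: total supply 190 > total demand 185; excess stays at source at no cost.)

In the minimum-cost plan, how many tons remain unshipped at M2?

5

An optimal plan:
  M1–L: 30 tons
  M2–K: 15 tons
  M2–L: 60 tons
  M3–L: 80 tons
Total cost = $1090.
M2 ships 75 of its 80, leaving 5.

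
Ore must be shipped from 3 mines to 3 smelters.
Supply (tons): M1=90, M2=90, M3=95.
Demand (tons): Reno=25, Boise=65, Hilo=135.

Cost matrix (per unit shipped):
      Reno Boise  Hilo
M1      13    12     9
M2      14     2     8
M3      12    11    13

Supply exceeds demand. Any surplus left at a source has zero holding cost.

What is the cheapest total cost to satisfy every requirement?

1700

One minimum-cost allocation:
  M1–Hilo: 90 tons
  M2–Boise: 65 tons
  M2–Hilo: 25 tons
  M3–Reno: 25 tons
  M3–Hilo: 20 tons
Total cost = 1700.
(Supply check: M1 ships 90; M2 ships 90; M3 ships 45.)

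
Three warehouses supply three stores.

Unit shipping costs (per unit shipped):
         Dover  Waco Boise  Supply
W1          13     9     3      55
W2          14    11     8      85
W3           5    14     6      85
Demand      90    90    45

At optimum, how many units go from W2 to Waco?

Optimal shipments:
  W1→Waco: 10 × 9 = 90
  W1→Boise: 45 × 3 = 135
  W2→Dover: 5 × 14 = 70
  W2→Waco: 80 × 11 = 880
  W3→Dover: 85 × 5 = 425
Total cost = 1600.
So W2→Waco carries 80 units.

80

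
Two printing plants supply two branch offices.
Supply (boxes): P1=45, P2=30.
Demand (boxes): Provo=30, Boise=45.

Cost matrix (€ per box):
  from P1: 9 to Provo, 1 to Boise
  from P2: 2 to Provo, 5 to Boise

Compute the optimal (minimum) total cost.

105

An optimal shipping plan:
  P1–Boise: 45 × €1 = €45
  P2–Provo: 30 × €2 = €60
Total = 45 + 60 = €105.
(Supply check: P1 ships 45; P2 ships 30.)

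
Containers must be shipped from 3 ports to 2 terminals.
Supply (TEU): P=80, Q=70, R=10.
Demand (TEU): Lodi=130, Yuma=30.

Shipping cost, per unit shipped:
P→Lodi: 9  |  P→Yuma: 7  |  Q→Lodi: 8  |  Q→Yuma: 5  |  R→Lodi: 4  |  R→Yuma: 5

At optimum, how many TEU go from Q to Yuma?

Optimal shipments:
  P–Lodi: 80 × 9 = 720
  Q–Lodi: 40 × 8 = 320
  Q–Yuma: 30 × 5 = 150
  R–Lodi: 10 × 4 = 40
Total cost = 1230.
So Q→Yuma carries 30 TEU.

30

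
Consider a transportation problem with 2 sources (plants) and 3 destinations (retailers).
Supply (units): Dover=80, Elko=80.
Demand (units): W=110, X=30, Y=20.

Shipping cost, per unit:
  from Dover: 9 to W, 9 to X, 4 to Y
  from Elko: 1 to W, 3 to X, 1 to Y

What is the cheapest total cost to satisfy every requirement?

A cheapest plan:
  Dover to W: 30 units
  Dover to X: 30 units
  Dover to Y: 20 units
  Elko to W: 80 units
Total cost = 700.

700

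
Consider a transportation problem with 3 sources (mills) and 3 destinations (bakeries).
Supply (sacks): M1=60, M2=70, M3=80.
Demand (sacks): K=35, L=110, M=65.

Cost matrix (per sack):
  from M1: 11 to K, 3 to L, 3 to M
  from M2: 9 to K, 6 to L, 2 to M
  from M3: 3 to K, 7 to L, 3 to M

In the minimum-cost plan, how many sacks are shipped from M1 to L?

The minimum-cost plan:
  M1->L: 60 × 3 = 180
  M2->L: 5 × 6 = 30
  M2->M: 65 × 2 = 130
  M3->K: 35 × 3 = 105
  M3->L: 45 × 7 = 315
Total cost = 760.
So M1→L carries 60 sacks.

60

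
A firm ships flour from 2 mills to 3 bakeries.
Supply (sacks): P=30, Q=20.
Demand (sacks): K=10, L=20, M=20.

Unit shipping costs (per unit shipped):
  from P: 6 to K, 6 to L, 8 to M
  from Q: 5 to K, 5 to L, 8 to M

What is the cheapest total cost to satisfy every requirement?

One minimum-cost allocation:
  P->K: 10 × 6 = 60
  P->M: 20 × 8 = 160
  Q->L: 20 × 5 = 100
Total = 60 + 160 + 100 = 320.
(Supply check: P ships 30; Q ships 20.)

320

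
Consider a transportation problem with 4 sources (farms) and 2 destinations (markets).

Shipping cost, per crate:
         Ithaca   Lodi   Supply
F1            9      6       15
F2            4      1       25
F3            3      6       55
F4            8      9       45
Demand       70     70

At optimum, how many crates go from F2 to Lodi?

Solving gives:
  F1->Lodi: 15 crates
  F2->Lodi: 25 crates
  F3->Ithaca: 55 crates
  F4->Ithaca: 15 crates
  F4->Lodi: 30 crates
Total cost = 670.
So F2→Lodi carries 25 crates.

25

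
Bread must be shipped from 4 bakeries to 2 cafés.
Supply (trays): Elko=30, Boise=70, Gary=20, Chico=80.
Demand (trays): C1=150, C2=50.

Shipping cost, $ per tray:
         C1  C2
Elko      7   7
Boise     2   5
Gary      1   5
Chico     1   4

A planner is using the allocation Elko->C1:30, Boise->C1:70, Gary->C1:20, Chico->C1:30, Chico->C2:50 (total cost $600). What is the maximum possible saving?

Current plan cost = 30·7 + 70·2 + 20·1 + 30·1 + 50·4 = $600.
Optimal plan:
  Elko–C2: 30 × $7 = $210
  Boise–C1: 50 × $2 = $100
  Boise–C2: 20 × $5 = $100
  Gary–C1: 20 × $1 = $20
  Chico–C1: 80 × $1 = $80
Optimal cost = $510.
Saving = 600 − 510 = $90.

90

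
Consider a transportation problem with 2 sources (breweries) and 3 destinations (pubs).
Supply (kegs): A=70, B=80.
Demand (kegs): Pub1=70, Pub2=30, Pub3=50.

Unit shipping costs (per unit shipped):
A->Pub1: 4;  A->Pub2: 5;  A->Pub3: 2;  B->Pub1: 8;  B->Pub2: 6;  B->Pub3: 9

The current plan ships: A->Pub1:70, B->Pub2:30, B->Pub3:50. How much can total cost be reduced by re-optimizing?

Current plan cost = 70·4 + 30·6 + 50·9 = 910.
Optimal plan:
  A→Pub1: 20 kegs
  A→Pub3: 50 kegs
  B→Pub1: 50 kegs
  B→Pub2: 30 kegs
Optimal cost = 760.
Saving = 910 − 760 = 150.

150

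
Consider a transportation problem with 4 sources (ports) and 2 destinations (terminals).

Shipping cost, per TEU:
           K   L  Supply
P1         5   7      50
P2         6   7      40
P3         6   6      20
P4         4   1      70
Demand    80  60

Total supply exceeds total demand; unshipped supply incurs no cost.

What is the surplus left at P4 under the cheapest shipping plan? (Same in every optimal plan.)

Minimum-cost shipments:
  P1→K: 50 × 5 = 250
  P3→K: 20 × 6 = 120
  P4→K: 10 × 4 = 40
  P4→L: 60 × 1 = 60
Total cost = 470.
P4 ships 70 of its 70, leaving 0.

0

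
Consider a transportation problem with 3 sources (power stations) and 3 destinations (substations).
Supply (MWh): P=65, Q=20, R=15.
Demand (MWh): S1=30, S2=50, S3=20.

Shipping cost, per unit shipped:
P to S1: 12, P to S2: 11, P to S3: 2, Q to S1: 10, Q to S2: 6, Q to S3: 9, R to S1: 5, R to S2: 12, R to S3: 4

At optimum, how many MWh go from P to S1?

The minimum-cost plan:
  P to S1: 15 × 12 = 180
  P to S2: 30 × 11 = 330
  P to S3: 20 × 2 = 40
  Q to S2: 20 × 6 = 120
  R to S1: 15 × 5 = 75
Total cost = 745.
So P→S1 carries 15 MWh.

15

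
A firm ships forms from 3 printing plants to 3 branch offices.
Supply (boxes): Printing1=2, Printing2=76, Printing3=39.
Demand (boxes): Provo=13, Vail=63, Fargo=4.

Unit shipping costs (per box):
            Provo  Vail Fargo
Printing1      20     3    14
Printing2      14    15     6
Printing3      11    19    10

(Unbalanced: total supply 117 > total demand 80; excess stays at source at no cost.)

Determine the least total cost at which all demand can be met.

Optimal allocation:
  Printing1->Vail: 2 × 3 = 6
  Printing2->Vail: 61 × 15 = 915
  Printing2->Fargo: 4 × 6 = 24
  Printing3->Provo: 13 × 11 = 143
Total = 6 + 915 + 24 + 143 = 1088.
(Supply check: Printing1 ships 2; Printing2 ships 65; Printing3 ships 13.)

1088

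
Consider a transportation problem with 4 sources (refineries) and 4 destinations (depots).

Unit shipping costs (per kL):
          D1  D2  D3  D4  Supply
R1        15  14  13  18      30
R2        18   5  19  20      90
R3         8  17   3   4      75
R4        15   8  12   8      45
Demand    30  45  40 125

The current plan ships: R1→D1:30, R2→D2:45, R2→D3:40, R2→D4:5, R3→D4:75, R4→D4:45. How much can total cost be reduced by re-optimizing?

90

Current plan cost = 30·15 + 45·5 + 40·19 + 5·20 + 75·4 + 45·8 = 2195.
Optimal plan:
  R1→D3: 30 kL
  R2→D1: 30 kL
  R2→D2: 45 kL
  R2→D4: 15 kL
  R3→D3: 10 kL
  R3→D4: 65 kL
  R4→D4: 45 kL
Optimal cost = 2105.
Saving = 2195 − 2105 = 90.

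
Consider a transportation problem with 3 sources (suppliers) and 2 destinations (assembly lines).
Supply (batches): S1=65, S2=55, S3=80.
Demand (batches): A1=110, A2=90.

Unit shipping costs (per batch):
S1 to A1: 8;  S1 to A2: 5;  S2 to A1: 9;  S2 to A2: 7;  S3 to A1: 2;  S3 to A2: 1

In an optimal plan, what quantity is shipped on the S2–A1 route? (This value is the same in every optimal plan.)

Optimal shipments:
  S1 to A2: 65 × 5 = 325
  S2 to A1: 30 × 9 = 270
  S2 to A2: 25 × 7 = 175
  S3 to A1: 80 × 2 = 160
Total cost = 930.
So S2→A1 carries 30 batches.

30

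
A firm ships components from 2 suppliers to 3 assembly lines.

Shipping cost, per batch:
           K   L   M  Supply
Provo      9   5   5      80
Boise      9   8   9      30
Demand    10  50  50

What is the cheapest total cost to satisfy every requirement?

An optimal shipping plan:
  Provo->L: 30 × 5 = 150
  Provo->M: 50 × 5 = 250
  Boise->K: 10 × 9 = 90
  Boise->L: 20 × 8 = 160
Total = 150 + 250 + 90 + 160 = 650.
(Supply check: Provo ships 80; Boise ships 30.)

650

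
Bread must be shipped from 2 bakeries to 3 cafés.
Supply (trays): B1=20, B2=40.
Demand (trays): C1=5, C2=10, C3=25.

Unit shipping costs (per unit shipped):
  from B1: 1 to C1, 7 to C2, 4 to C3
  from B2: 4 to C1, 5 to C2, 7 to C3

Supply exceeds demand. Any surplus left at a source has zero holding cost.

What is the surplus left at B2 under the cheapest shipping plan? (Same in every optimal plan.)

Minimum-cost shipments:
  B1–C3: 20 trays
  B2–C1: 5 trays
  B2–C2: 10 trays
  B2–C3: 5 trays
Total cost = 185.
B2 ships 20 of its 40, leaving 20.

20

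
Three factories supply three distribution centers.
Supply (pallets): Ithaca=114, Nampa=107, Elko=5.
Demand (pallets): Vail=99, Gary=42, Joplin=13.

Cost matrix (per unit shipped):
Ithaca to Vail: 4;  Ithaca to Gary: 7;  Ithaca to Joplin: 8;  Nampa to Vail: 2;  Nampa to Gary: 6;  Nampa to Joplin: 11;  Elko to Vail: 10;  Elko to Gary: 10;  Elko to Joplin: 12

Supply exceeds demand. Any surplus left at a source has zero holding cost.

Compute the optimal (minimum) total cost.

588

One minimum-cost allocation:
  Ithaca->Gary: 34 × 7 = 238
  Ithaca->Joplin: 13 × 8 = 104
  Nampa->Vail: 99 × 2 = 198
  Nampa->Gary: 8 × 6 = 48
Total = 238 + 104 + 198 + 48 = 588.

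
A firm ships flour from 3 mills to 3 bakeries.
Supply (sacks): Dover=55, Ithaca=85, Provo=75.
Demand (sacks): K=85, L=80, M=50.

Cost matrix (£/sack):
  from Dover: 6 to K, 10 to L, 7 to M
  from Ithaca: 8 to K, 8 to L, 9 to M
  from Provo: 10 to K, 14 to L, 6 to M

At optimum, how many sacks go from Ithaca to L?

Optimal shipments:
  Dover–K: 55 × £6 = £330
  Ithaca–K: 5 × £8 = £40
  Ithaca–L: 80 × £8 = £640
  Provo–K: 25 × £10 = £250
  Provo–M: 50 × £6 = £300
Total cost = £1560.
So Ithaca→L carries 80 sacks.

80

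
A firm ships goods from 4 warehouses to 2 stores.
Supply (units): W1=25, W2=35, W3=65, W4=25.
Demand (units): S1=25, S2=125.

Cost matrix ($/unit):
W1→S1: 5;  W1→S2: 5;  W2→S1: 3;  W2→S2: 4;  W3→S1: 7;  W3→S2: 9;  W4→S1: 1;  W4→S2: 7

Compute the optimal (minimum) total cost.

A cheapest plan:
  W1→S2: 25 × $5 = $125
  W2→S2: 35 × $4 = $140
  W3→S2: 65 × $9 = $585
  W4→S1: 25 × $1 = $25
Total = 125 + 140 + 585 + 25 = $875.
(Supply check: W1 ships 25; W2 ships 35; W3 ships 65; W4 ships 25.)

875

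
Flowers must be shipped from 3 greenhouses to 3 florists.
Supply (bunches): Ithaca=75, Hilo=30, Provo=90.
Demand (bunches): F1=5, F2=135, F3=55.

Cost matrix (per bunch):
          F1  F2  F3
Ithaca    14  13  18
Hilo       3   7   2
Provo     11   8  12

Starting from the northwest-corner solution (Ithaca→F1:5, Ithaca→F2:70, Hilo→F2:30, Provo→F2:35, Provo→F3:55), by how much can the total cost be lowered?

270

Current plan cost = 5·14 + 70·13 + 30·7 + 35·8 + 55·12 = 2130.
Optimal plan:
  Ithaca to F1: 5 bunches
  Ithaca to F2: 70 bunches
  Hilo to F3: 30 bunches
  Provo to F2: 65 bunches
  Provo to F3: 25 bunches
Optimal cost = 1860.
Saving = 2130 − 1860 = 270.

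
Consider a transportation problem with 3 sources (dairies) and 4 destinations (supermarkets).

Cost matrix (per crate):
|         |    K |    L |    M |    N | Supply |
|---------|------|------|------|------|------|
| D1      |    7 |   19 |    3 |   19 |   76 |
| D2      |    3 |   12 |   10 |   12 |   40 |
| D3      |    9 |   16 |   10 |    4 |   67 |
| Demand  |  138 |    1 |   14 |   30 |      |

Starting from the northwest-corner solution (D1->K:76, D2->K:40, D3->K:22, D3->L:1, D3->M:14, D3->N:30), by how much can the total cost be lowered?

70

Current plan cost = 76·7 + 40·3 + 22·9 + 1·16 + 14·10 + 30·4 = 1126.
Optimal plan:
  D1–K: 62 × 7 = 434
  D1–M: 14 × 3 = 42
  D2–K: 40 × 3 = 120
  D3–K: 36 × 9 = 324
  D3–L: 1 × 16 = 16
  D3–N: 30 × 4 = 120
Optimal cost = 1056.
Saving = 1126 − 1056 = 70.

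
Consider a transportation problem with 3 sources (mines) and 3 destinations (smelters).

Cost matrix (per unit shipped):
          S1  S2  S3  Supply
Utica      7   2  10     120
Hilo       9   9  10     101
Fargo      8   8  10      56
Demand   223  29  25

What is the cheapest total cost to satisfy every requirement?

2077

An optimal shipping plan:
  Utica–S1: 91 × 7 = 637
  Utica–S2: 29 × 2 = 58
  Hilo–S1: 76 × 9 = 684
  Hilo–S3: 25 × 10 = 250
  Fargo–S1: 56 × 8 = 448
Total = 637 + 58 + 684 + 250 + 448 = 2077.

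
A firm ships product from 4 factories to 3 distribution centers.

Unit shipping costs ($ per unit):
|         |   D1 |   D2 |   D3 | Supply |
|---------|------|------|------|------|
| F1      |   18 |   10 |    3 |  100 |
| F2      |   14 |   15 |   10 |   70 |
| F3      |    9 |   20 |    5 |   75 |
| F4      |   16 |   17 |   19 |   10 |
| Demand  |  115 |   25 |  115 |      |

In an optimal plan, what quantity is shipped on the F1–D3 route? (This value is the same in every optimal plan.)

100

Optimal shipments:
  F1–D3: 100 pallets
  F2–D1: 40 pallets
  F2–D2: 15 pallets
  F2–D3: 15 pallets
  F3–D1: 75 pallets
  F4–D2: 10 pallets
Total cost = $2080.
So F1→D3 carries 100 pallets.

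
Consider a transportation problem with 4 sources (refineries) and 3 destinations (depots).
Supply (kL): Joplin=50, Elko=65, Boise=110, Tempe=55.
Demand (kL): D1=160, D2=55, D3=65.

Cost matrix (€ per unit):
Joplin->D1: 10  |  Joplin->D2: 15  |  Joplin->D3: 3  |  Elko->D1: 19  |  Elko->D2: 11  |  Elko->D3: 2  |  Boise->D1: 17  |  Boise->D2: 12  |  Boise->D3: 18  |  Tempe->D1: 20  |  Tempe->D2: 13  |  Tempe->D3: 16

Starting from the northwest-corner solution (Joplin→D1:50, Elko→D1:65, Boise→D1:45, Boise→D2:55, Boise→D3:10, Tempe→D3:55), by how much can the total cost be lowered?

1005

Current plan cost = 50·10 + 65·19 + 45·17 + 55·12 + 10·18 + 55·16 = €4220.
Optimal plan:
  Joplin to D1: 50 × €10 = €500
  Elko to D3: 65 × €2 = €130
  Boise to D1: 110 × €17 = €1870
  Tempe to D2: 55 × €13 = €715
Optimal cost = €3215.
Saving = 4220 − 3215 = €1005.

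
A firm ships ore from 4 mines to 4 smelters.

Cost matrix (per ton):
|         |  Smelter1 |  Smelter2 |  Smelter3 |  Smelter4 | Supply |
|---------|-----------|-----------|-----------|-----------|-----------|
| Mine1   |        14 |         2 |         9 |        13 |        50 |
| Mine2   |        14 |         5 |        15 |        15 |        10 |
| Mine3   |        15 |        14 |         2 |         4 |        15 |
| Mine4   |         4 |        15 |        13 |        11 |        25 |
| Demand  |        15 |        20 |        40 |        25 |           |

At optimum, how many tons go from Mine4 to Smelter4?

10

Solving gives:
  Mine1 to Smelter2: 10 tons
  Mine1 to Smelter3: 40 tons
  Mine2 to Smelter2: 10 tons
  Mine3 to Smelter4: 15 tons
  Mine4 to Smelter1: 15 tons
  Mine4 to Smelter4: 10 tons
Total cost = 660.
So Mine4→Smelter4 carries 10 tons.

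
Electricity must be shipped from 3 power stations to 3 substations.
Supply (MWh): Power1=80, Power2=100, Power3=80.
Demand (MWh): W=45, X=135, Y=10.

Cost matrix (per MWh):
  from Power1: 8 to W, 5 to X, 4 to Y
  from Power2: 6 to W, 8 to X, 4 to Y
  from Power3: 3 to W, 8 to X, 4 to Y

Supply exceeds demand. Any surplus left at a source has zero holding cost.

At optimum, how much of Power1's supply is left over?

An optimal plan:
  Power1–X: 80 MWh
  Power2–X: 55 MWh
  Power2–Y: 10 MWh
  Power3–W: 45 MWh
Total cost = 1015.
Power1 ships 80 of its 80, leaving 0.

0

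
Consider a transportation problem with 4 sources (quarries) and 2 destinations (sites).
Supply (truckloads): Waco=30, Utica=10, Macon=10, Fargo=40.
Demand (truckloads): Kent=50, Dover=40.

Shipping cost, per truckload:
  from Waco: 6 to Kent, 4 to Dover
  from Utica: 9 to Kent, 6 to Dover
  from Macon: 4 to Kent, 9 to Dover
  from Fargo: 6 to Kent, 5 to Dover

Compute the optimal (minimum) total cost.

460

An optimal shipping plan:
  Waco to Dover: 30 truckloads
  Utica to Dover: 10 truckloads
  Macon to Kent: 10 truckloads
  Fargo to Kent: 40 truckloads
Total cost = 460.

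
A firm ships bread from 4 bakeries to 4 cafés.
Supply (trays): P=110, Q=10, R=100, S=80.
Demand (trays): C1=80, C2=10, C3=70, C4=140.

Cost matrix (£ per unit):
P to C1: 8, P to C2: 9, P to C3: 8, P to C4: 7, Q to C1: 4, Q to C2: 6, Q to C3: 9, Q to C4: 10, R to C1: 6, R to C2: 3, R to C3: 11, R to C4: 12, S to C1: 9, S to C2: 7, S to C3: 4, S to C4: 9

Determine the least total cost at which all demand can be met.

1870

One minimum-cost allocation:
  P→C4: 110 × £7 = £770
  Q→C4: 10 × £10 = £100
  R→C1: 80 × £6 = £480
  R→C2: 10 × £3 = £30
  R→C4: 10 × £12 = £120
  S→C3: 70 × £4 = £280
  S→C4: 10 × £9 = £90
Total = 770 + 100 + 480 + 30 + 120 + 280 + 90 = £1870.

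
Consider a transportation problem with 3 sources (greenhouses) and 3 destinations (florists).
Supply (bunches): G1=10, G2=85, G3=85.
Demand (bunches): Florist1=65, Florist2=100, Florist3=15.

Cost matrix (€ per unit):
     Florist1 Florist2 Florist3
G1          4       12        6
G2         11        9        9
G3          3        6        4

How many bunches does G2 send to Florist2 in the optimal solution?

85

Optimal shipments:
  G1->Florist1: 10 bunches
  G2->Florist2: 85 bunches
  G3->Florist1: 55 bunches
  G3->Florist2: 15 bunches
  G3->Florist3: 15 bunches
Total cost = €1120.
So G2→Florist2 carries 85 bunches.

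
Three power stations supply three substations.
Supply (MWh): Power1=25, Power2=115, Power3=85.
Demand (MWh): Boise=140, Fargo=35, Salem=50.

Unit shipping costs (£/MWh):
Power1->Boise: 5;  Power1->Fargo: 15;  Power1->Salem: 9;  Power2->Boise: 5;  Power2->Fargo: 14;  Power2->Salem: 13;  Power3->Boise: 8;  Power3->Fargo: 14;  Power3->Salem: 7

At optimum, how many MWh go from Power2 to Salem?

0

Optimal shipments:
  Power1–Boise: 25 × £5 = £125
  Power2–Boise: 115 × £5 = £575
  Power3–Fargo: 35 × £14 = £490
  Power3–Salem: 50 × £7 = £350
Total cost = £1540.
The route Power2→Salem is not used.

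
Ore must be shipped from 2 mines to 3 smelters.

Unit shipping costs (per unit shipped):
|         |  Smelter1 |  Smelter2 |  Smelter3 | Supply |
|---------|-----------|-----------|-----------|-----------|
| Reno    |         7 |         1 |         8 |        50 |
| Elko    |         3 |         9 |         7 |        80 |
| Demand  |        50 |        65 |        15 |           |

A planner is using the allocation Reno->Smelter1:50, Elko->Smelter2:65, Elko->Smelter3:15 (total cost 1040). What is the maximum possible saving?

Current plan cost = 50·7 + 65·9 + 15·7 = 1040.
Optimal plan:
  Reno–Smelter2: 50 × 1 = 50
  Elko–Smelter1: 50 × 3 = 150
  Elko–Smelter2: 15 × 9 = 135
  Elko–Smelter3: 15 × 7 = 105
Optimal cost = 440.
Saving = 1040 − 440 = 600.

600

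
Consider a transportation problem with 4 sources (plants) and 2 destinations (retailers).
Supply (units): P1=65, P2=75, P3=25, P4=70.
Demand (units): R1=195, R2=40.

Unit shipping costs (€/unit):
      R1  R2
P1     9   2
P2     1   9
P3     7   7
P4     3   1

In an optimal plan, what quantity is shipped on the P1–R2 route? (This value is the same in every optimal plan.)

40

Solving gives:
  P1 to R1: 25 × €9 = €225
  P1 to R2: 40 × €2 = €80
  P2 to R1: 75 × €1 = €75
  P3 to R1: 25 × €7 = €175
  P4 to R1: 70 × €3 = €210
Total cost = €765.
So P1→R2 carries 40 units.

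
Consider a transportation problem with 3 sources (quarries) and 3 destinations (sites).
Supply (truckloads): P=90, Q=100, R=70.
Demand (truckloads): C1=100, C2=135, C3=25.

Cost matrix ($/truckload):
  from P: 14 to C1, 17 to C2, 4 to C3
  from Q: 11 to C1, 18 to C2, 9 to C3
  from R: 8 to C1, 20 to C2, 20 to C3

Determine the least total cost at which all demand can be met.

3355

Optimal allocation:
  P–C2: 65 truckloads
  P–C3: 25 truckloads
  Q–C1: 30 truckloads
  Q–C2: 70 truckloads
  R–C1: 70 truckloads
Total cost = $3355.
(Supply check: P ships 90; Q ships 100; R ships 70.)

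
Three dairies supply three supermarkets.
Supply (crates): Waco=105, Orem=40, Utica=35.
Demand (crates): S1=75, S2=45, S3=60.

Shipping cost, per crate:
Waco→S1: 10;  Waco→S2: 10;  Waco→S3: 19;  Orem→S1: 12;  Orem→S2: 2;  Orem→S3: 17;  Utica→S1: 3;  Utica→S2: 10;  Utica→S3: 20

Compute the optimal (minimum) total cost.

A cheapest plan:
  Waco→S1: 40 × 10 = 400
  Waco→S2: 5 × 10 = 50
  Waco→S3: 60 × 19 = 1140
  Orem→S2: 40 × 2 = 80
  Utica→S1: 35 × 3 = 105
Total = 400 + 50 + 1140 + 80 + 105 = 1775.

1775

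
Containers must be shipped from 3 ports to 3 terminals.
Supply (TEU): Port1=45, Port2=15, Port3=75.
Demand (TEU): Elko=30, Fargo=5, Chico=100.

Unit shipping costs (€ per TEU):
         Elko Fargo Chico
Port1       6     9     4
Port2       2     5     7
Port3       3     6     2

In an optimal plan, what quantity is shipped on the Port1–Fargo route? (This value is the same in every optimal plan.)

Solving gives:
  Port1 to Chico: 45 × €4 = €180
  Port2 to Elko: 15 × €2 = €30
  Port3 to Elko: 15 × €3 = €45
  Port3 to Fargo: 5 × €6 = €30
  Port3 to Chico: 55 × €2 = €110
Total cost = €395.
The route Port1→Fargo is not used.

0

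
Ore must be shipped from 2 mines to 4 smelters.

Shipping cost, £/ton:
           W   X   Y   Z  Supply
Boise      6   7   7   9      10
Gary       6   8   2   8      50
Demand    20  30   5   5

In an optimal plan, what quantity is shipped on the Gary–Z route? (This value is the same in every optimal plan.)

Optimal shipments:
  Boise–X: 10 tons
  Gary–W: 20 tons
  Gary–X: 20 tons
  Gary–Y: 5 tons
  Gary–Z: 5 tons
Total cost = £400.
So Gary→Z carries 5 tons.

5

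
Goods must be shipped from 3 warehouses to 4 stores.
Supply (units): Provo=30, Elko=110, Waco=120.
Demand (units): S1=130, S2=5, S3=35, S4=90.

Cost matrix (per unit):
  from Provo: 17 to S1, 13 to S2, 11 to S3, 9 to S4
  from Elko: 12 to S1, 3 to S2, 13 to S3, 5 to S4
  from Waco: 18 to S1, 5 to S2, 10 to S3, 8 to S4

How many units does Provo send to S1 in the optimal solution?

The minimum-cost plan:
  Provo to S1: 20 units
  Provo to S4: 10 units
  Elko to S1: 110 units
  Waco to S2: 5 units
  Waco to S3: 35 units
  Waco to S4: 80 units
Total cost = 2765.
So Provo→S1 carries 20 units.

20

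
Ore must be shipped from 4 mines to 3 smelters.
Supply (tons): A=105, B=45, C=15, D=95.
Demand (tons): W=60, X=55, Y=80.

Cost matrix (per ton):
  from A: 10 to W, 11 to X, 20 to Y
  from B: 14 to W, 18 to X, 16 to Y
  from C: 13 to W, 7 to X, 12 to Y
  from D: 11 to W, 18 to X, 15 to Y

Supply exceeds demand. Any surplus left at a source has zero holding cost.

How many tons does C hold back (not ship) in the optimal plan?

An optimal plan:
  A->W: 60 tons
  A->X: 40 tons
  C->X: 15 tons
  D->Y: 80 tons
Total cost = 2345.
C ships 15 of its 15, leaving 0.

0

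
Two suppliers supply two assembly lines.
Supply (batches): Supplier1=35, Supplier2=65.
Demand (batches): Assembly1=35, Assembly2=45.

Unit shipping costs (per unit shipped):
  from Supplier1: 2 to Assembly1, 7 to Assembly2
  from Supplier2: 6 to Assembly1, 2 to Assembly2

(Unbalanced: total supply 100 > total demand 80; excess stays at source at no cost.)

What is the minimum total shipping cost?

160

An optimal shipping plan:
  Supplier1 to Assembly1: 35 × 2 = 70
  Supplier2 to Assembly2: 45 × 2 = 90
Total = 70 + 90 = 160.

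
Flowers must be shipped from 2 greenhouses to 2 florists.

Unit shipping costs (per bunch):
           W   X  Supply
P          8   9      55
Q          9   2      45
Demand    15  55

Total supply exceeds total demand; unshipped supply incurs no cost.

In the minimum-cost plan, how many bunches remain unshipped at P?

30

An optimal plan:
  P->W: 15 × 8 = 120
  P->X: 10 × 9 = 90
  Q->X: 45 × 2 = 90
Total cost = 300.
P ships 25 of its 55, leaving 30.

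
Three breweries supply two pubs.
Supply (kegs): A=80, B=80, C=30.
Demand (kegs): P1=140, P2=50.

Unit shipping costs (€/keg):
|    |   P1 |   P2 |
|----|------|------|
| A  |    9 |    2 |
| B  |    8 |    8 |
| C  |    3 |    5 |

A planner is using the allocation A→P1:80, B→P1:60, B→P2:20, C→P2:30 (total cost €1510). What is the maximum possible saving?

410

Current plan cost = 80·9 + 60·8 + 20·8 + 30·5 = €1510.
Optimal plan:
  A–P1: 30 × €9 = €270
  A–P2: 50 × €2 = €100
  B–P1: 80 × €8 = €640
  C–P1: 30 × €3 = €90
Optimal cost = €1100.
Saving = 1510 − 1100 = €410.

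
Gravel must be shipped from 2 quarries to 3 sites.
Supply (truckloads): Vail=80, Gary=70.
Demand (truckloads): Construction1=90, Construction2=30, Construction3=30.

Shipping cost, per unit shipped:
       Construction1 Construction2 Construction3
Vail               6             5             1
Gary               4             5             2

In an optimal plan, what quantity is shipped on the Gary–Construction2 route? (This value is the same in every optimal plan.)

0

Optimal shipments:
  Vail->Construction1: 20 × 6 = 120
  Vail->Construction2: 30 × 5 = 150
  Vail->Construction3: 30 × 1 = 30
  Gary->Construction1: 70 × 4 = 280
Total cost = 580.
The route Gary→Construction2 is not used.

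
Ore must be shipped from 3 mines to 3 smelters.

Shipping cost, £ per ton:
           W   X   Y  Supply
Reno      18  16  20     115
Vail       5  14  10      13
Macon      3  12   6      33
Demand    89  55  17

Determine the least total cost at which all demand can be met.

2158

One minimum-cost allocation:
  Reno→W: 43 × £18 = £774
  Reno→X: 55 × £16 = £880
  Reno→Y: 17 × £20 = £340
  Vail→W: 13 × £5 = £65
  Macon→W: 33 × £3 = £99
Total = 774 + 880 + 340 + 65 + 99 = £2158.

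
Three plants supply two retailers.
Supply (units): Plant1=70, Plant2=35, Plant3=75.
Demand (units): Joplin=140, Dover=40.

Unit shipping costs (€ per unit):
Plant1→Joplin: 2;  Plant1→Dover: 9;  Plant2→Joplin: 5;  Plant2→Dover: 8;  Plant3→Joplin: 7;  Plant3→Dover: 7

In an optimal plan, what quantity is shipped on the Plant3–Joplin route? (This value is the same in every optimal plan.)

Solving gives:
  Plant1->Joplin: 70 × €2 = €140
  Plant2->Joplin: 35 × €5 = €175
  Plant3->Joplin: 35 × €7 = €245
  Plant3->Dover: 40 × €7 = €280
Total cost = €840.
So Plant3→Joplin carries 35 units.

35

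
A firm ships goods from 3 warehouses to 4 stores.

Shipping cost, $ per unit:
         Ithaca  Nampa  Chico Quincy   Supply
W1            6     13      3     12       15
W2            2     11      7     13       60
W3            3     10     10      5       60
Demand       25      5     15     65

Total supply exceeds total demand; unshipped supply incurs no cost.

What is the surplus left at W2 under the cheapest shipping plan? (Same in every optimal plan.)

25

Minimum-cost shipments:
  W1–Chico: 15 × $3 = $45
  W2–Ithaca: 25 × $2 = $50
  W2–Nampa: 5 × $11 = $55
  W2–Quincy: 5 × $13 = $65
  W3–Quincy: 60 × $5 = $300
Total cost = $515.
W2 ships 35 of its 60, leaving 25.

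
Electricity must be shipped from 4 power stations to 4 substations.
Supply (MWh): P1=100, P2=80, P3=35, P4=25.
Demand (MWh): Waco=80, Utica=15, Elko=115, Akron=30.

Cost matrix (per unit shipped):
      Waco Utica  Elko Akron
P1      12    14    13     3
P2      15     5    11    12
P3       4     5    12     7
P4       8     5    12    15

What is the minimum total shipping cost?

One minimum-cost allocation:
  P1->Waco: 20 MWh
  P1->Elko: 50 MWh
  P1->Akron: 30 MWh
  P2->Utica: 15 MWh
  P2->Elko: 65 MWh
  P3->Waco: 35 MWh
  P4->Waco: 25 MWh
Total cost = 2110.

2110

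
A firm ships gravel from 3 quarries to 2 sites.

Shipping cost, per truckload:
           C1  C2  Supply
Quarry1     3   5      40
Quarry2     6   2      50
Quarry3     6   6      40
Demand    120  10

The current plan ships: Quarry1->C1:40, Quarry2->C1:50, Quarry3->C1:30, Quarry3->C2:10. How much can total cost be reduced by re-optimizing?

Current plan cost = 40·3 + 50·6 + 30·6 + 10·6 = 660.
Optimal plan:
  Quarry1 to C1: 40 × 3 = 120
  Quarry2 to C1: 40 × 6 = 240
  Quarry2 to C2: 10 × 2 = 20
  Quarry3 to C1: 40 × 6 = 240
Optimal cost = 620.
Saving = 660 − 620 = 40.

40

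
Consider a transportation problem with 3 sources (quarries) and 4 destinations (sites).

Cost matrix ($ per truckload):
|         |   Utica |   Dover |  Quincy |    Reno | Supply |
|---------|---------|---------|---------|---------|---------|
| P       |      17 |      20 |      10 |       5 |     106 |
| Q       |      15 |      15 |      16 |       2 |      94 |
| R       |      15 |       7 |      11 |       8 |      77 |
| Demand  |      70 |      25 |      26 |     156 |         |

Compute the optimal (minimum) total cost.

Optimal allocation:
  P to Utica: 18 × $17 = $306
  P to Quincy: 26 × $10 = $260
  P to Reno: 62 × $5 = $310
  Q to Reno: 94 × $2 = $188
  R to Utica: 52 × $15 = $780
  R to Dover: 25 × $7 = $175
Total = 306 + 260 + 310 + 188 + 780 + 175 = $2019.
(Supply check: P ships 106; Q ships 94; R ships 77.)

2019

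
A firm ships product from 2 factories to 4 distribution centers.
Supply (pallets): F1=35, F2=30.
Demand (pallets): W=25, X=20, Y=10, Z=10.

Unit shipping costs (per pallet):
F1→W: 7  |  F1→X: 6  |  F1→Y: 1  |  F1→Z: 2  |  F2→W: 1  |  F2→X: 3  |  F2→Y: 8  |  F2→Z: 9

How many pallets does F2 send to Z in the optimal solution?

The minimum-cost plan:
  F1–X: 15 pallets
  F1–Y: 10 pallets
  F1–Z: 10 pallets
  F2–W: 25 pallets
  F2–X: 5 pallets
Total cost = 160.
The route F2→Z is not used.

0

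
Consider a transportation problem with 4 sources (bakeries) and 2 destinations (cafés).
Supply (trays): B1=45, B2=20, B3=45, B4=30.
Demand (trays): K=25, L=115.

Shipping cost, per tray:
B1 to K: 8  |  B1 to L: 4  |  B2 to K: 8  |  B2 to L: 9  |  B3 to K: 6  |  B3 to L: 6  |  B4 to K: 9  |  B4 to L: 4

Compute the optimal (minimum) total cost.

730

Optimal allocation:
  B1–L: 45 × 4 = 180
  B2–K: 20 × 8 = 160
  B3–K: 5 × 6 = 30
  B3–L: 40 × 6 = 240
  B4–L: 30 × 4 = 120
Total = 180 + 160 + 30 + 240 + 120 = 730.
(Supply check: B1 ships 45; B2 ships 20; B3 ships 45; B4 ships 30.)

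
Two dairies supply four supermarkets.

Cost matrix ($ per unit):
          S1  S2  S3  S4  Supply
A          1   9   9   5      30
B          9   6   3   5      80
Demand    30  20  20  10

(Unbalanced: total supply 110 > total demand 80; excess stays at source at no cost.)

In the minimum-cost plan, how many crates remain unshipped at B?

30

Minimum-cost shipments:
  A to S1: 30 × $1 = $30
  B to S2: 20 × $6 = $120
  B to S3: 20 × $3 = $60
  B to S4: 10 × $5 = $50
Total cost = $260.
B ships 50 of its 80, leaving 30.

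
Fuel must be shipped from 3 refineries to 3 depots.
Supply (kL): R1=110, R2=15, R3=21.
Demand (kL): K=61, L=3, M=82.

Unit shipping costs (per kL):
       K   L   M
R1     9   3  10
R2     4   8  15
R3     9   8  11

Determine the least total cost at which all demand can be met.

One minimum-cost allocation:
  R1→K: 25 × 9 = 225
  R1→L: 3 × 3 = 9
  R1→M: 82 × 10 = 820
  R2→K: 15 × 4 = 60
  R3→K: 21 × 9 = 189
Total = 225 + 9 + 820 + 60 + 189 = 1303.

1303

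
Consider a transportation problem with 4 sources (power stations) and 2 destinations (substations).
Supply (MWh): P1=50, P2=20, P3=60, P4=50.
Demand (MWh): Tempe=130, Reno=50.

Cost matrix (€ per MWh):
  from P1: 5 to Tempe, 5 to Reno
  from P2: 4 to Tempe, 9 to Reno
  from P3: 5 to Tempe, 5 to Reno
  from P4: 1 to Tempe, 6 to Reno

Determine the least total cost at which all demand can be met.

680

Optimal allocation:
  P1–Tempe: 50 × €5 = €250
  P2–Tempe: 20 × €4 = €80
  P3–Tempe: 10 × €5 = €50
  P3–Reno: 50 × €5 = €250
  P4–Tempe: 50 × €1 = €50
Total = 250 + 80 + 50 + 250 + 50 = €680.
(Supply check: P1 ships 50; P2 ships 20; P3 ships 60; P4 ships 50.)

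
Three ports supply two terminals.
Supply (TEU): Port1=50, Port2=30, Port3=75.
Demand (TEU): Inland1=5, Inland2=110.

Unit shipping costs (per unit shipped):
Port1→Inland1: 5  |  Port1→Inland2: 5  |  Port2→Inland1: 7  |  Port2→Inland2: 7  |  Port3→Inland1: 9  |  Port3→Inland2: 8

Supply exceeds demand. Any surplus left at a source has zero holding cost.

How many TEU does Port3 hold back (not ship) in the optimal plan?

40

An optimal plan:
  Port1 to Inland2: 50 × 5 = 250
  Port2 to Inland1: 5 × 7 = 35
  Port2 to Inland2: 25 × 7 = 175
  Port3 to Inland2: 35 × 8 = 280
Total cost = 740.
Port3 ships 35 of its 75, leaving 40.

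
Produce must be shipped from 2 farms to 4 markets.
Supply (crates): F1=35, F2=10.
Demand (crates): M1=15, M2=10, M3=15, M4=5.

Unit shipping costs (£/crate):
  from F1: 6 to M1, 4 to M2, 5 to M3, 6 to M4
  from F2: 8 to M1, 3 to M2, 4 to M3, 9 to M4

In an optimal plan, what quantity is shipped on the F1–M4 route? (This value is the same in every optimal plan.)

5

The minimum-cost plan:
  F1->M1: 15 crates
  F1->M3: 15 crates
  F1->M4: 5 crates
  F2->M2: 10 crates
Total cost = £225.
So F1→M4 carries 5 crates.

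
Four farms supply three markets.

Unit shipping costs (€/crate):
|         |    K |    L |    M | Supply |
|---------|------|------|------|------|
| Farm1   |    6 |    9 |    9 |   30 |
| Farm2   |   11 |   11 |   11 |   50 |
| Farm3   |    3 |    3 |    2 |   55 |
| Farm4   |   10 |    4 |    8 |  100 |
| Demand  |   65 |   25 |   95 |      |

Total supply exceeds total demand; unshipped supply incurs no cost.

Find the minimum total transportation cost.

1025

Optimal allocation:
  Farm1–K: 30 × €6 = €180
  Farm3–K: 35 × €3 = €105
  Farm3–M: 20 × €2 = €40
  Farm4–L: 25 × €4 = €100
  Farm4–M: 75 × €8 = €600
Total = 180 + 105 + 40 + 100 + 600 = €1025.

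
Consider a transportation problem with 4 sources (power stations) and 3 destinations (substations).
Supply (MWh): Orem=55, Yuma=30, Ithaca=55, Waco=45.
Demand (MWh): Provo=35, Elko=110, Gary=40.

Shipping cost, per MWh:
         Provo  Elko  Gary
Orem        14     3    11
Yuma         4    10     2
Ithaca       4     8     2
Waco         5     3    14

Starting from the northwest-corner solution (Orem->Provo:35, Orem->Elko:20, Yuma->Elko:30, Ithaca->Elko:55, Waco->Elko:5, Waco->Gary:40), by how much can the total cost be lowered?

Current plan cost = 35·14 + 20·3 + 30·10 + 55·8 + 5·3 + 40·14 = 1865.
Optimal plan:
  Orem->Elko: 55 × 3 = 165
  Yuma->Gary: 30 × 2 = 60
  Ithaca->Provo: 35 × 4 = 140
  Ithaca->Elko: 10 × 8 = 80
  Ithaca->Gary: 10 × 2 = 20
  Waco->Elko: 45 × 3 = 135
Optimal cost = 600.
Saving = 1865 − 600 = 1265.

1265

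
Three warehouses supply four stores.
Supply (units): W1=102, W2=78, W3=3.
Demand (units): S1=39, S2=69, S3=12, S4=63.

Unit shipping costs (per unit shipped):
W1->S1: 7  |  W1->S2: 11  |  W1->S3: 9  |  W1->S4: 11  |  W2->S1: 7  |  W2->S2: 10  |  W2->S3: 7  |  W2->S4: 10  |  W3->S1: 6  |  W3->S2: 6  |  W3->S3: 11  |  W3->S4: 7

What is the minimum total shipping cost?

A cheapest plan:
  W1->S1: 39 × 7 = 273
  W1->S2: 63 × 11 = 693
  W2->S2: 3 × 10 = 30
  W2->S3: 12 × 7 = 84
  W2->S4: 63 × 10 = 630
  W3->S2: 3 × 6 = 18
Total = 273 + 693 + 30 + 84 + 630 + 18 = 1728.
(Supply check: W1 ships 102; W2 ships 78; W3 ships 3.)

1728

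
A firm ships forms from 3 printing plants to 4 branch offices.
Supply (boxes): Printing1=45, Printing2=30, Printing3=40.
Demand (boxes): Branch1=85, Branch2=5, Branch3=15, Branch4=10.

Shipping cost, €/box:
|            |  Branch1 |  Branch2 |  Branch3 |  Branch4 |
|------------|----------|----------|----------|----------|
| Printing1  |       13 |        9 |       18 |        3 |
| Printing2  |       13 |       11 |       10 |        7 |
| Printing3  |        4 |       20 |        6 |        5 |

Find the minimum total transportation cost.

970

A cheapest plan:
  Printing1–Branch1: 30 × €13 = €390
  Printing1–Branch2: 5 × €9 = €45
  Printing1–Branch4: 10 × €3 = €30
  Printing2–Branch1: 15 × €13 = €195
  Printing2–Branch3: 15 × €10 = €150
  Printing3–Branch1: 40 × €4 = €160
Total = 390 + 45 + 30 + 195 + 150 + 160 = €970.
(Supply check: Printing1 ships 45; Printing2 ships 30; Printing3 ships 40.)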